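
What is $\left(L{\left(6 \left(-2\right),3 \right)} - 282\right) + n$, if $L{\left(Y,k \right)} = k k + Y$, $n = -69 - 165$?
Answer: $-519$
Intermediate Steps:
$n = -234$
$L{\left(Y,k \right)} = Y + k^{2}$ ($L{\left(Y,k \right)} = k^{2} + Y = Y + k^{2}$)
$\left(L{\left(6 \left(-2\right),3 \right)} - 282\right) + n = \left(\left(6 \left(-2\right) + 3^{2}\right) - 282\right) - 234 = \left(\left(-12 + 9\right) - 282\right) - 234 = \left(-3 - 282\right) - 234 = -285 - 234 = -519$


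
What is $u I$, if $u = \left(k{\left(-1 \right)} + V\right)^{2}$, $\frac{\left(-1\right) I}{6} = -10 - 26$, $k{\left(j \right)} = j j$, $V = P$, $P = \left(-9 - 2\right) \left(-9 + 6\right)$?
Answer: $249696$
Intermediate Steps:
$P = 33$ ($P = \left(-11\right) \left(-3\right) = 33$)
$V = 33$
$k{\left(j \right)} = j^{2}$
$I = 216$ ($I = - 6 \left(-10 - 26\right) = \left(-6\right) \left(-36\right) = 216$)
$u = 1156$ ($u = \left(\left(-1\right)^{2} + 33\right)^{2} = \left(1 + 33\right)^{2} = 34^{2} = 1156$)
$u I = 1156 \cdot 216 = 249696$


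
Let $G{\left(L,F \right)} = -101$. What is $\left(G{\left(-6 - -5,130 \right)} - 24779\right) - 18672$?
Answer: $-43552$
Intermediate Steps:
$\left(G{\left(-6 - -5,130 \right)} - 24779\right) - 18672 = \left(-101 - 24779\right) - 18672 = -24880 - 18672 = -43552$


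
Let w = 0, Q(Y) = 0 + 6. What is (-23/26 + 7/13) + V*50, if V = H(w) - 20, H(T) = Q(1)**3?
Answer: 254791/26 ≈ 9799.7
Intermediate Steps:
Q(Y) = 6
H(T) = 216 (H(T) = 6**3 = 216)
V = 196 (V = 216 - 20 = 196)
(-23/26 + 7/13) + V*50 = (-23/26 + 7/13) + 196*50 = (-23*1/26 + 7*(1/13)) + 9800 = (-23/26 + 7/13) + 9800 = -9/26 + 9800 = 254791/26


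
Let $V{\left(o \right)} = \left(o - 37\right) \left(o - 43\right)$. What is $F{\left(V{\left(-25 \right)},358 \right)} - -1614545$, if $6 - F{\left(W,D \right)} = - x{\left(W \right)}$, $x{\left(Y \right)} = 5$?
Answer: $1614556$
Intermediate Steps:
$V{\left(o \right)} = \left(-43 + o\right) \left(-37 + o\right)$ ($V{\left(o \right)} = \left(-37 + o\right) \left(-43 + o\right) = \left(-43 + o\right) \left(-37 + o\right)$)
$F{\left(W,D \right)} = 11$ ($F{\left(W,D \right)} = 6 - \left(-1\right) 5 = 6 - -5 = 6 + 5 = 11$)
$F{\left(V{\left(-25 \right)},358 \right)} - -1614545 = 11 - -1614545 = 11 + 1614545 = 1614556$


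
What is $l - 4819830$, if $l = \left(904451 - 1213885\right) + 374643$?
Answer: $-4754621$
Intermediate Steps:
$l = 65209$ ($l = -309434 + 374643 = 65209$)
$l - 4819830 = 65209 - 4819830 = -4754621$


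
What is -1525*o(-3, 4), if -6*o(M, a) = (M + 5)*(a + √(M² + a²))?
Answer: 4575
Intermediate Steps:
o(M, a) = -(5 + M)*(a + √(M² + a²))/6 (o(M, a) = -(M + 5)*(a + √(M² + a²))/6 = -(5 + M)*(a + √(M² + a²))/6)
-1525*o(-3, 4) = -1525*(-⅚*4 - 5*√((-3)² + 4²)/6 - ⅙*(-3)*4 - ⅙*(-3)*√((-3)² + 4²)) = -1525*(-10/3 - 5*√(9 + 16)/6 + 2 - ⅙*(-3)*√(9 + 16)) = -1525*(-10/3 - 5*√25/6 + 2 - ⅙*(-3)*√25) = -1525*(-10/3 - ⅚*5 + 2 - ⅙*(-3)*5) = -1525*(-10/3 - 25/6 + 2 + 5/2) = -1525*(-3) = 4575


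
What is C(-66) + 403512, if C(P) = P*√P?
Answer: 403512 - 66*I*√66 ≈ 4.0351e+5 - 536.19*I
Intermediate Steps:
C(P) = P^(3/2)
C(-66) + 403512 = (-66)^(3/2) + 403512 = -66*I*√66 + 403512 = 403512 - 66*I*√66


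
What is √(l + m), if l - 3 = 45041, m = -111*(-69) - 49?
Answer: √52654 ≈ 229.46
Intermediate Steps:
m = 7610 (m = 7659 - 49 = 7610)
l = 45044 (l = 3 + 45041 = 45044)
√(l + m) = √(45044 + 7610) = √52654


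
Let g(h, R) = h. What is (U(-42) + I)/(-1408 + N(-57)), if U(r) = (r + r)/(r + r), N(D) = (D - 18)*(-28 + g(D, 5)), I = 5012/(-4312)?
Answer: -25/764918 ≈ -3.2683e-5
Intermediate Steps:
I = -179/154 (I = 5012*(-1/4312) = -179/154 ≈ -1.1623)
N(D) = (-28 + D)*(-18 + D) (N(D) = (D - 18)*(-28 + D) = (-18 + D)*(-28 + D) = (-28 + D)*(-18 + D))
U(r) = 1 (U(r) = (2*r)/((2*r)) = (2*r)*(1/(2*r)) = 1)
(U(-42) + I)/(-1408 + N(-57)) = (1 - 179/154)/(-1408 + (504 + (-57)² - 46*(-57))) = -25/(154*(-1408 + (504 + 3249 + 2622))) = -25/(154*(-1408 + 6375)) = -25/154/4967 = -25/154*1/4967 = -25/764918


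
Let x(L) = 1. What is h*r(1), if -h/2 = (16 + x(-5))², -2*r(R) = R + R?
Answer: 578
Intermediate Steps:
r(R) = -R (r(R) = -(R + R)/2 = -R)
h = -578 (h = -2*(16 + 1)² = -2*17² = -2*289 = -578)
h*r(1) = -(-578) = -578*(-1) = 578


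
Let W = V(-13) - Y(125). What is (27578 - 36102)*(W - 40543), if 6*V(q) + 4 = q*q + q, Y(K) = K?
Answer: 1039314272/3 ≈ 3.4644e+8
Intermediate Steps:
V(q) = -⅔ + q/6 + q²/6 (V(q) = -⅔ + (q*q + q)/6 = -⅔ + (q² + q)/6 = -⅔ + (q + q²)/6 = -⅔ + (q/6 + q²/6) = -⅔ + q/6 + q²/6)
W = -299/3 (W = (-⅔ + (⅙)*(-13) + (⅙)*(-13)²) - 1*125 = (-⅔ - 13/6 + (⅙)*169) - 125 = (-⅔ - 13/6 + 169/6) - 125 = 76/3 - 125 = -299/3 ≈ -99.667)
(27578 - 36102)*(W - 40543) = (27578 - 36102)*(-299/3 - 40543) = -8524*(-121928/3) = 1039314272/3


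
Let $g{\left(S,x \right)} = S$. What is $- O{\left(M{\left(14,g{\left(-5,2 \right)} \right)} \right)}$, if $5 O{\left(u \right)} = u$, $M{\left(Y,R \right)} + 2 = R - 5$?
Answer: $\frac{12}{5} \approx 2.4$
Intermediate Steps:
$M{\left(Y,R \right)} = -7 + R$ ($M{\left(Y,R \right)} = -2 + \left(R - 5\right) = -2 + \left(-5 + R\right) = -7 + R$)
$O{\left(u \right)} = \frac{u}{5}$
$- O{\left(M{\left(14,g{\left(-5,2 \right)} \right)} \right)} = - \frac{-7 - 5}{5} = - \frac{-12}{5} = \left(-1\right) \left(- \frac{12}{5}\right) = \frac{12}{5}$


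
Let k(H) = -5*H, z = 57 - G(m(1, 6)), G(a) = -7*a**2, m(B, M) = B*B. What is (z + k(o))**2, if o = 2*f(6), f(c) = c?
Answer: 16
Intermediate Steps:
m(B, M) = B**2
z = 64 (z = 57 - (-7)*(1**2)**2 = 57 - (-7)*1**2 = 57 - (-7) = 57 - 1*(-7) = 57 + 7 = 64)
o = 12 (o = 2*6 = 12)
(z + k(o))**2 = (64 - 5*12)**2 = (64 - 60)**2 = 4**2 = 16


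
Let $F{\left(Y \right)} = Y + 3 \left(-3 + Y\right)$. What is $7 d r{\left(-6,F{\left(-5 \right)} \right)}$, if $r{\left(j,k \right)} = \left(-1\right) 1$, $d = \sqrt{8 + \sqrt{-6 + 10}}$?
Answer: $- 7 \sqrt{10} \approx -22.136$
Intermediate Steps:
$F{\left(Y \right)} = -9 + 4 Y$ ($F{\left(Y \right)} = Y + \left(-9 + 3 Y\right) = -9 + 4 Y$)
$d = \sqrt{10}$ ($d = \sqrt{8 + \sqrt{4}} = \sqrt{8 + 2} = \sqrt{10} \approx 3.1623$)
$r{\left(j,k \right)} = -1$
$7 d r{\left(-6,F{\left(-5 \right)} \right)} = 7 \sqrt{10} \left(-1\right) = - 7 \sqrt{10}$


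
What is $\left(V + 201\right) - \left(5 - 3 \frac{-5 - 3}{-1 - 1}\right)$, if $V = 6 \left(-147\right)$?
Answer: $-674$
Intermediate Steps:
$V = -882$
$\left(V + 201\right) - \left(5 - 3 \frac{-5 - 3}{-1 - 1}\right) = \left(-882 + 201\right) - \left(5 - 3 \frac{-5 - 3}{-1 - 1}\right) = -681 - \left(5 - 3 \left(- \frac{8}{-2}\right)\right) = -681 - \left(5 - 3 \left(\left(-8\right) \left(- \frac{1}{2}\right)\right)\right) = -681 + \left(3 \cdot 4 - 5\right) = -681 + \left(12 - 5\right) = -681 + 7 = -674$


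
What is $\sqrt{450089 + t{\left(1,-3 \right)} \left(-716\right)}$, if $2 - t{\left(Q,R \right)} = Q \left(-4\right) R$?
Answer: $\sqrt{457249} \approx 676.2$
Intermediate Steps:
$t{\left(Q,R \right)} = 2 + 4 Q R$ ($t{\left(Q,R \right)} = 2 - Q \left(-4\right) R = 2 - - 4 Q R = 2 + 4 Q R$)
$\sqrt{450089 + t{\left(1,-3 \right)} \left(-716\right)} = \sqrt{450089 + \left(2 + 4 \cdot 1 \left(-3\right)\right) \left(-716\right)} = \sqrt{450089 + \left(2 - 12\right) \left(-716\right)} = \sqrt{450089 - -7160} = \sqrt{450089 + 7160} = \sqrt{457249}$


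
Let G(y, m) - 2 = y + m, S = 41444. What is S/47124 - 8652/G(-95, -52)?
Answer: 103431557/1708245 ≈ 60.548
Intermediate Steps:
G(y, m) = 2 + m + y (G(y, m) = 2 + (y + m) = 2 + (m + y) = 2 + m + y)
S/47124 - 8652/G(-95, -52) = 41444/47124 - 8652/(2 - 52 - 95) = 41444*(1/47124) - 8652/(-145) = 10361/11781 - 8652*(-1/145) = 10361/11781 + 8652/145 = 103431557/1708245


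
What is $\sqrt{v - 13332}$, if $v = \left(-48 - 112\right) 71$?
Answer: $2 i \sqrt{6173} \approx 157.14 i$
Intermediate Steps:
$v = -11360$ ($v = \left(-160\right) 71 = -11360$)
$\sqrt{v - 13332} = \sqrt{-11360 - 13332} = \sqrt{-24692} = 2 i \sqrt{6173}$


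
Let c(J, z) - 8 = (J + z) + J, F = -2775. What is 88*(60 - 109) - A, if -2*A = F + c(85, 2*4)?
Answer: -11213/2 ≈ -5606.5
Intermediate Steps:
c(J, z) = 8 + z + 2*J (c(J, z) = 8 + ((J + z) + J) = 8 + (z + 2*J) = 8 + z + 2*J)
A = 2589/2 (A = -(-2775 + (8 + 2*4 + 2*85))/2 = -(-2775 + (8 + 8 + 170))/2 = -(-2775 + 186)/2 = -½*(-2589) = 2589/2 ≈ 1294.5)
88*(60 - 109) - A = 88*(60 - 109) - 1*2589/2 = 88*(-49) - 2589/2 = -4312 - 2589/2 = -11213/2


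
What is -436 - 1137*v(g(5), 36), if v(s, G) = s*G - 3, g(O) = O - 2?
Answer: -119821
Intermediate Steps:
g(O) = -2 + O
v(s, G) = -3 + G*s (v(s, G) = G*s - 3 = -3 + G*s)
-436 - 1137*v(g(5), 36) = -436 - 1137*(-3 + 36*(-2 + 5)) = -436 - 1137*(-3 + 36*3) = -436 - 1137*(-3 + 108) = -436 - 1137*105 = -436 - 119385 = -119821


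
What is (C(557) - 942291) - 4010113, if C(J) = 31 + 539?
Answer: -4951834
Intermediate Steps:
C(J) = 570
(C(557) - 942291) - 4010113 = (570 - 942291) - 4010113 = -941721 - 4010113 = -4951834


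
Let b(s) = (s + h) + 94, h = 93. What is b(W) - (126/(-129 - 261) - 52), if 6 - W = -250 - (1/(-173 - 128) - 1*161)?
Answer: 6540966/19565 ≈ 334.32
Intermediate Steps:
W = 28594/301 (W = 6 - (-250 - (1/(-173 - 128) - 1*161)) = 6 - (-250 - (1/(-301) - 161)) = 6 - (-250 - (-1/301 - 161)) = 6 - (-250 - 1*(-48462/301)) = 6 - (-250 + 48462/301) = 6 - 1*(-26788/301) = 6 + 26788/301 = 28594/301 ≈ 94.997)
b(s) = 187 + s (b(s) = (s + 93) + 94 = (93 + s) + 94 = 187 + s)
b(W) - (126/(-129 - 261) - 52) = (187 + 28594/301) - (126/(-129 - 261) - 52) = 84881/301 - (126/(-390) - 52) = 84881/301 - (-1/390*126 - 52) = 84881/301 - (-21/65 - 52) = 84881/301 - 1*(-3401/65) = 84881/301 + 3401/65 = 6540966/19565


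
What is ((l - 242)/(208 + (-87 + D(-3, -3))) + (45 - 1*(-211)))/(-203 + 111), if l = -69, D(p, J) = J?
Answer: -29897/10856 ≈ -2.7540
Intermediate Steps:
((l - 242)/(208 + (-87 + D(-3, -3))) + (45 - 1*(-211)))/(-203 + 111) = ((-69 - 242)/(208 + (-87 - 3)) + (45 - 1*(-211)))/(-203 + 111) = (-311/(208 - 90) + (45 + 211))/(-92) = (-311/118 + 256)*(-1/92) = (29897/118)*(-1/92) = -29897/10856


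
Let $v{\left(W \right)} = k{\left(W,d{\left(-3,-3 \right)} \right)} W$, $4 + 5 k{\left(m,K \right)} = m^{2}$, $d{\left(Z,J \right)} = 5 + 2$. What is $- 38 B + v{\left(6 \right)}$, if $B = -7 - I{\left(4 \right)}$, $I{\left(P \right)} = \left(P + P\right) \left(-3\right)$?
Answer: $- \frac{3038}{5} \approx -607.6$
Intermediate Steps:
$d{\left(Z,J \right)} = 7$
$k{\left(m,K \right)} = - \frac{4}{5} + \frac{m^{2}}{5}$
$I{\left(P \right)} = - 6 P$ ($I{\left(P \right)} = 2 P \left(-3\right) = - 6 P$)
$v{\left(W \right)} = W \left(- \frac{4}{5} + \frac{W^{2}}{5}\right)$ ($v{\left(W \right)} = \left(- \frac{4}{5} + \frac{W^{2}}{5}\right) W = W \left(- \frac{4}{5} + \frac{W^{2}}{5}\right)$)
$B = 17$ ($B = -7 - \left(-6\right) 4 = -7 - -24 = -7 + 24 = 17$)
$- 38 B + v{\left(6 \right)} = \left(-38\right) 17 + \frac{1}{5} \cdot 6 \left(-4 + 6^{2}\right) = -646 + \frac{1}{5} \cdot 6 \left(-4 + 36\right) = -646 + \frac{1}{5} \cdot 6 \cdot 32 = -646 + \frac{192}{5} = - \frac{3038}{5}$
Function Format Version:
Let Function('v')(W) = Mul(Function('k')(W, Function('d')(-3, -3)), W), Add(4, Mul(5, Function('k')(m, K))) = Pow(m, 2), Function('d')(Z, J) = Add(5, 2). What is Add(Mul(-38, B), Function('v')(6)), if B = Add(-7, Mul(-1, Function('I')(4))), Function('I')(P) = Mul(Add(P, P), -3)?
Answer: Rational(-3038, 5) ≈ -607.60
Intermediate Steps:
Function('d')(Z, J) = 7
Function('k')(m, K) = Add(Rational(-4, 5), Mul(Rational(1, 5), Pow(m, 2)))
Function('I')(P) = Mul(-6, P) (Function('I')(P) = Mul(Mul(2, P), -3) = Mul(-6, P))
Function('v')(W) = Mul(W, Add(Rational(-4, 5), Mul(Rational(1, 5), Pow(W, 2)))) (Function('v')(W) = Mul(Add(Rational(-4, 5), Mul(Rational(1, 5), Pow(W, 2))), W) = Mul(W, Add(Rational(-4, 5), Mul(Rational(1, 5), Pow(W, 2)))))
B = 17 (B = Add(-7, Mul(-1, Mul(-6, 4))) = Add(-7, Mul(-1, -24)) = Add(-7, 24) = 17)
Add(Mul(-38, B), Function('v')(6)) = Add(Mul(-38, 17), Mul(Rational(1, 5), 6, Add(-4, Pow(6, 2)))) = Add(-646, Mul(Rational(1, 5), 6, Add(-4, 36))) = Add(-646, Mul(Rational(1, 5), 6, 32)) = Add(-646, Rational(192, 5)) = Rational(-3038, 5)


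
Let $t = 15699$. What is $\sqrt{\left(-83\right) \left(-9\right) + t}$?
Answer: $\sqrt{16446} \approx 128.24$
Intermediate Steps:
$\sqrt{\left(-83\right) \left(-9\right) + t} = \sqrt{\left(-83\right) \left(-9\right) + 15699} = \sqrt{747 + 15699} = \sqrt{16446}$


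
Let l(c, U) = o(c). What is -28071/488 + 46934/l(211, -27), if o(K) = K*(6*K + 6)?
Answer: -938891005/16371912 ≈ -57.348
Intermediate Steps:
o(K) = K*(6 + 6*K)
l(c, U) = 6*c*(1 + c)
-28071/488 + 46934/l(211, -27) = -28071/488 + 46934/((6*211*(1 + 211))) = -28071*1/488 + 46934/((6*211*212)) = -28071/488 + 46934/268392 = -28071/488 + 46934*(1/268392) = -28071/488 + 23467/134196 = -938891005/16371912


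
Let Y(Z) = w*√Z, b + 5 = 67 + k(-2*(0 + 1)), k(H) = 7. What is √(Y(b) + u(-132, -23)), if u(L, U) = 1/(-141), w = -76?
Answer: √(-141 - 1510956*√69)/141 ≈ 25.126*I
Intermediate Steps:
u(L, U) = -1/141
b = 69 (b = -5 + (67 + 7) = -5 + 74 = 69)
Y(Z) = -76*√Z
√(Y(b) + u(-132, -23)) = √(-76*√69 - 1/141) = √(-1/141 - 76*√69)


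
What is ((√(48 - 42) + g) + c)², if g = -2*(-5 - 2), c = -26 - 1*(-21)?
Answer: (9 + √6)² ≈ 131.09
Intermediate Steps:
c = -5 (c = -26 + 21 = -5)
g = 14 (g = -2*(-7) = 14)
((√(48 - 42) + g) + c)² = ((√(48 - 42) + 14) - 5)² = ((√6 + 14) - 5)² = ((14 + √6) - 5)² = (9 + √6)²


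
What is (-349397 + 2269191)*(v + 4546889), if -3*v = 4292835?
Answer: 5981970595536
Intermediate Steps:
v = -1430945 (v = -1/3*4292835 = -1430945)
(-349397 + 2269191)*(v + 4546889) = (-349397 + 2269191)*(-1430945 + 4546889) = 1919794*3115944 = 5981970595536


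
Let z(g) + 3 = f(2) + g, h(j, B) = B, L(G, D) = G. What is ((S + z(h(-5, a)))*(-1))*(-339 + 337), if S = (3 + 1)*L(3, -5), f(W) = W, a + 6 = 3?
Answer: 16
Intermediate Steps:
a = -3 (a = -6 + 3 = -3)
z(g) = -1 + g (z(g) = -3 + (2 + g) = -1 + g)
S = 12 (S = (3 + 1)*3 = 4*3 = 12)
((S + z(h(-5, a)))*(-1))*(-339 + 337) = ((12 + (-1 - 3))*(-1))*(-339 + 337) = ((12 - 4)*(-1))*(-2) = (8*(-1))*(-2) = -8*(-2) = 16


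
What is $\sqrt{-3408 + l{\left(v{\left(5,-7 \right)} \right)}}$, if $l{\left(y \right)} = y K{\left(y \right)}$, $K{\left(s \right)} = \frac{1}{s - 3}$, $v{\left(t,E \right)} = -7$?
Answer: $\frac{i \sqrt{340730}}{10} \approx 58.372 i$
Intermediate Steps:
$K{\left(s \right)} = \frac{1}{-3 + s}$
$l{\left(y \right)} = \frac{y}{-3 + y}$
$\sqrt{-3408 + l{\left(v{\left(5,-7 \right)} \right)}} = \sqrt{-3408 - \frac{7}{-3 - 7}} = \sqrt{-3408 - \frac{7}{-10}} = \sqrt{-3408 - - \frac{7}{10}} = \sqrt{-3408 + \frac{7}{10}} = \sqrt{- \frac{34073}{10}} = \frac{i \sqrt{340730}}{10}$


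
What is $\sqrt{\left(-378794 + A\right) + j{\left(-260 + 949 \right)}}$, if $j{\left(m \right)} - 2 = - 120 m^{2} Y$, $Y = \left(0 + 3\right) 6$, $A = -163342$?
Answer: $i \sqrt{1025939494} \approx 32030.0 i$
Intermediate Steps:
$Y = 18$ ($Y = 3 \cdot 6 = 18$)
$j{\left(m \right)} = 2 - 2160 m^{2}$ ($j{\left(m \right)} = 2 + - 120 m^{2} \cdot 18 = 2 - 2160 m^{2}$)
$\sqrt{\left(-378794 + A\right) + j{\left(-260 + 949 \right)}} = \sqrt{\left(-378794 - 163342\right) + \left(2 - 2160 \left(-260 + 949\right)^{2}\right)} = \sqrt{-542136 + \left(2 - 2160 \cdot 689^{2}\right)} = \sqrt{-542136 + \left(2 - 1025397360\right)} = \sqrt{-542136 - 1025397358} = \sqrt{-1025939494} = i \sqrt{1025939494}$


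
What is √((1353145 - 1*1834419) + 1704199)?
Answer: 5*√48917 ≈ 1105.9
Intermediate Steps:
√((1353145 - 1*1834419) + 1704199) = √((1353145 - 1834419) + 1704199) = √(-481274 + 1704199) = √1222925 = 5*√48917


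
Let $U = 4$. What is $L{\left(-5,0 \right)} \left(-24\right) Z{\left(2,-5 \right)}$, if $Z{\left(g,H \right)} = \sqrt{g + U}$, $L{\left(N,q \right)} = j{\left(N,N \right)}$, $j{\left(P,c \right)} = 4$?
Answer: $- 96 \sqrt{6} \approx -235.15$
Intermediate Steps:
$L{\left(N,q \right)} = 4$
$Z{\left(g,H \right)} = \sqrt{4 + g}$ ($Z{\left(g,H \right)} = \sqrt{g + 4} = \sqrt{4 + g}$)
$L{\left(-5,0 \right)} \left(-24\right) Z{\left(2,-5 \right)} = 4 \left(-24\right) \sqrt{4 + 2} = - 96 \sqrt{6}$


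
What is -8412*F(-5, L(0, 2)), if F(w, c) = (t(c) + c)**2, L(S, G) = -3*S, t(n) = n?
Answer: 0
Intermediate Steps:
F(w, c) = 4*c**2 (F(w, c) = (c + c)**2 = (2*c)**2 = 4*c**2)
-8412*F(-5, L(0, 2)) = -33648*(-3*0)**2 = -33648*0**2 = -33648*0 = -8412*0 = 0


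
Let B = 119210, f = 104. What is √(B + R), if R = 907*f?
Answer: √213538 ≈ 462.10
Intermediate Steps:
R = 94328 (R = 907*104 = 94328)
√(B + R) = √(119210 + 94328) = √213538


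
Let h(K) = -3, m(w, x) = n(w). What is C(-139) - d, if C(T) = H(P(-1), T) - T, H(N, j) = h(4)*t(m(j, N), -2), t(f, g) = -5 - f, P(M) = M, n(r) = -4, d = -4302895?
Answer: 4303037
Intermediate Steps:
m(w, x) = -4
H(N, j) = 3 (H(N, j) = -3*(-5 - 1*(-4)) = -3*(-5 + 4) = -3*(-1) = 3)
C(T) = 3 - T
C(-139) - d = (3 - 1*(-139)) - 1*(-4302895) = (3 + 139) + 4302895 = 142 + 4302895 = 4303037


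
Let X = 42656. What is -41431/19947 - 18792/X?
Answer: -267765595/106357404 ≈ -2.5176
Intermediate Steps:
-41431/19947 - 18792/X = -41431/19947 - 18792/42656 = -41431*1/19947 - 18792*1/42656 = -41431/19947 - 2349/5332 = -267765595/106357404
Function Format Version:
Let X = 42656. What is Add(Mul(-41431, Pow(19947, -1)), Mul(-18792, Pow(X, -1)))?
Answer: Rational(-267765595, 106357404) ≈ -2.5176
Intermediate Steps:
Add(Mul(-41431, Pow(19947, -1)), Mul(-18792, Pow(X, -1))) = Add(Mul(-41431, Pow(19947, -1)), Mul(-18792, Pow(42656, -1))) = Add(Mul(-41431, Rational(1, 19947)), Mul(-18792, Rational(1, 42656))) = Add(Rational(-41431, 19947), Rational(-2349, 5332)) = Rational(-267765595, 106357404)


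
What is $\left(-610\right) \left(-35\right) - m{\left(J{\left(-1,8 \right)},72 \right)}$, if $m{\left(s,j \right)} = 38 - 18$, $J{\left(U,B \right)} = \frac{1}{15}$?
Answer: $21330$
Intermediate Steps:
$J{\left(U,B \right)} = \frac{1}{15}$
$m{\left(s,j \right)} = 20$
$\left(-610\right) \left(-35\right) - m{\left(J{\left(-1,8 \right)},72 \right)} = \left(-610\right) \left(-35\right) - 20 = 21350 - 20 = 21330$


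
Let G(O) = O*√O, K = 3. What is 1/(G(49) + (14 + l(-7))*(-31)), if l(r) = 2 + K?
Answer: -1/246 ≈ -0.0040650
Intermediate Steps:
G(O) = O^(3/2)
l(r) = 5 (l(r) = 2 + 3 = 5)
1/(G(49) + (14 + l(-7))*(-31)) = 1/(49^(3/2) + (14 + 5)*(-31)) = 1/(343 + 19*(-31)) = 1/(343 - 589) = 1/(-246) = -1/246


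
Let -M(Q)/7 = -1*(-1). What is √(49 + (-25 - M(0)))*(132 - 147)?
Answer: -15*√31 ≈ -83.516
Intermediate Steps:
M(Q) = -7 (M(Q) = -(-7)*(-1) = -7*1 = -7)
√(49 + (-25 - M(0)))*(132 - 147) = √(49 + (-25 - 1*(-7)))*(132 - 147) = √(49 + (-25 + 7))*(-15) = √(49 - 18)*(-15) = √31*(-15) = -15*√31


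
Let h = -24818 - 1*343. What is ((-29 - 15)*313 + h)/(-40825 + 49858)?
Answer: -38933/9033 ≈ -4.3101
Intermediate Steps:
h = -25161 (h = -24818 - 343 = -25161)
((-29 - 15)*313 + h)/(-40825 + 49858) = ((-29 - 15)*313 - 25161)/(-40825 + 49858) = (-44*313 - 25161)/9033 = (-13772 - 25161)*(1/9033) = -38933*1/9033 = -38933/9033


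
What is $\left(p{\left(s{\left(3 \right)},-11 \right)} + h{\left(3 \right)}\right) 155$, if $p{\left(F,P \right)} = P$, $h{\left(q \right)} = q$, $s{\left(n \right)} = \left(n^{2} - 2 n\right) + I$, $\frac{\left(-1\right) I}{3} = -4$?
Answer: $-1240$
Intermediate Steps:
$I = 12$ ($I = \left(-3\right) \left(-4\right) = 12$)
$s{\left(n \right)} = 12 + n^{2} - 2 n$ ($s{\left(n \right)} = \left(n^{2} - 2 n\right) + 12 = 12 + n^{2} - 2 n$)
$\left(p{\left(s{\left(3 \right)},-11 \right)} + h{\left(3 \right)}\right) 155 = \left(-11 + 3\right) 155 = \left(-8\right) 155 = -1240$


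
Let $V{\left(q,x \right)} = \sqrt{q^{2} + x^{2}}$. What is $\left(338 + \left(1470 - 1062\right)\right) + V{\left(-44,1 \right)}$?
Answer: $746 + \sqrt{1937} \approx 790.01$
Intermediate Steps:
$\left(338 + \left(1470 - 1062\right)\right) + V{\left(-44,1 \right)} = \left(338 + \left(1470 - 1062\right)\right) + \sqrt{\left(-44\right)^{2} + 1^{2}} = \left(338 + \left(1470 - 1062\right)\right) + \sqrt{1936 + 1} = \left(338 + 408\right) + \sqrt{1937} = 746 + \sqrt{1937}$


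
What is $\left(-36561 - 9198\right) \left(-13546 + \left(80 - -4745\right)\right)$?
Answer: $399064239$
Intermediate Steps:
$\left(-36561 - 9198\right) \left(-13546 + \left(80 - -4745\right)\right) = \left(-36561 + \left(-22228 + 13030\right)\right) \left(-13546 + \left(80 + 4745\right)\right) = \left(-36561 - 9198\right) \left(-13546 + 4825\right) = \left(-45759\right) \left(-8721\right) = 399064239$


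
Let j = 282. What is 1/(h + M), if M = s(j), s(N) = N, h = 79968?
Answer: 1/80250 ≈ 1.2461e-5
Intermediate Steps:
M = 282
1/(h + M) = 1/(79968 + 282) = 1/80250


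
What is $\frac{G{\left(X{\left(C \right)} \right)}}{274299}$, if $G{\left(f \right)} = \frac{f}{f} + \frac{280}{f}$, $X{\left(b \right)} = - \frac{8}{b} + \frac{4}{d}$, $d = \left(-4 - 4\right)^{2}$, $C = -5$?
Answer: $\frac{1073}{1737227} \approx 0.00061765$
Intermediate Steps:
$d = 64$ ($d = \left(-8\right)^{2} = 64$)
$X{\left(b \right)} = \frac{1}{16} - \frac{8}{b}$ ($X{\left(b \right)} = - \frac{8}{b} + \frac{4}{64} = - \frac{8}{b} + 4 \cdot \frac{1}{64} = - \frac{8}{b} + \frac{1}{16} = \frac{1}{16} - \frac{8}{b}$)
$G{\left(f \right)} = 1 + \frac{280}{f}$
$\frac{G{\left(X{\left(C \right)} \right)}}{274299} = \frac{\frac{1}{\frac{1}{16} \frac{1}{-5} \left(-128 - 5\right)} \left(280 + \frac{-128 - 5}{16 \left(-5\right)}\right)}{274299} = \frac{280 + \frac{1}{16} \left(- \frac{1}{5}\right) \left(-133\right)}{\frac{1}{16} \left(- \frac{1}{5}\right) \left(-133\right)} \frac{1}{274299} = \frac{280 + \frac{133}{80}}{\frac{133}{80}} \cdot \frac{1}{274299} = \frac{80}{133} \cdot \frac{22533}{80} \cdot \frac{1}{274299} = \frac{3219}{19} \cdot \frac{1}{274299} = \frac{1073}{1737227}$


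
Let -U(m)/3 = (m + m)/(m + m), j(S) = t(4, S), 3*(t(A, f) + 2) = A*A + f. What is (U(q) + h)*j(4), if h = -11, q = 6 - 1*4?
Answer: -196/3 ≈ -65.333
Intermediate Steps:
t(A, f) = -2 + f/3 + A²/3 (t(A, f) = -2 + (A*A + f)/3 = -2 + (A² + f)/3 = -2 + (f + A²)/3 = -2 + (f/3 + A²/3) = -2 + f/3 + A²/3)
q = 2 (q = 6 - 4 = 2)
j(S) = 10/3 + S/3 (j(S) = -2 + S/3 + (⅓)*4² = -2 + S/3 + (⅓)*16 = -2 + S/3 + 16/3 = 10/3 + S/3)
U(m) = -3 (U(m) = -3*(m + m)/(m + m) = -3*2*m/(2*m) = -3*2*m*1/(2*m) = -3*1 = -3)
(U(q) + h)*j(4) = (-3 - 11)*(10/3 + (⅓)*4) = -14*(10/3 + 4/3) = -14*14/3 = -196/3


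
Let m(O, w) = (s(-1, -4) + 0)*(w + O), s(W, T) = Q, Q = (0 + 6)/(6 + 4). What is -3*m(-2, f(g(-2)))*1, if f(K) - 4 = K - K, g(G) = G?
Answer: -18/5 ≈ -3.6000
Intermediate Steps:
Q = ⅗ (Q = 6/10 = 6*(⅒) = ⅗ ≈ 0.60000)
f(K) = 4 (f(K) = 4 + (K - K) = 4 + 0 = 4)
s(W, T) = ⅗
m(O, w) = 3*O/5 + 3*w/5 (m(O, w) = (⅗ + 0)*(w + O) = 3*(O + w)/5 = 3*O/5 + 3*w/5)
-3*m(-2, f(g(-2)))*1 = -3*((⅗)*(-2) + (⅗)*4)*1 = -3*(-6/5 + 12/5)*1 = -3*6/5*1 = -18/5*1 = -18/5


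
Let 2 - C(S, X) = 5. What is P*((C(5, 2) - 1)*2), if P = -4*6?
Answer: 192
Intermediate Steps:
C(S, X) = -3 (C(S, X) = 2 - 1*5 = 2 - 5 = -3)
P = -24
P*((C(5, 2) - 1)*2) = -24*(-3 - 1)*2 = -(-96)*2 = -24*(-8) = 192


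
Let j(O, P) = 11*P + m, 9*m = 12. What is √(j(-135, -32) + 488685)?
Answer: √4395009/3 ≈ 698.81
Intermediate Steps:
m = 4/3 (m = (⅑)*12 = 4/3 ≈ 1.3333)
j(O, P) = 4/3 + 11*P (j(O, P) = 11*P + 4/3 = 4/3 + 11*P)
√(j(-135, -32) + 488685) = √((4/3 + 11*(-32)) + 488685) = √((4/3 - 352) + 488685) = √(-1052/3 + 488685) = √(1465003/3) = √4395009/3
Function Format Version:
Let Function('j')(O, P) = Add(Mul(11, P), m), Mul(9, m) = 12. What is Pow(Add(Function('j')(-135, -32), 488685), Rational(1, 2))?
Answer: Mul(Rational(1, 3), Pow(4395009, Rational(1, 2))) ≈ 698.81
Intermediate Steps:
m = Rational(4, 3) (m = Mul(Rational(1, 9), 12) = Rational(4, 3) ≈ 1.3333)
Function('j')(O, P) = Add(Rational(4, 3), Mul(11, P)) (Function('j')(O, P) = Add(Mul(11, P), Rational(4, 3)) = Add(Rational(4, 3), Mul(11, P)))
Pow(Add(Function('j')(-135, -32), 488685), Rational(1, 2)) = Pow(Add(Add(Rational(4, 3), Mul(11, -32)), 488685), Rational(1, 2)) = Pow(Add(Add(Rational(4, 3), -352), 488685), Rational(1, 2)) = Pow(Add(Rational(-1052, 3), 488685), Rational(1, 2)) = Pow(Rational(1465003, 3), Rational(1, 2)) = Mul(Rational(1, 3), Pow(4395009, Rational(1, 2)))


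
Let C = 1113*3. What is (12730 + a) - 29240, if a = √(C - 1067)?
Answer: -16510 + 4*√142 ≈ -16462.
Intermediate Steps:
C = 3339
a = 4*√142 (a = √(3339 - 1067) = √2272 = 4*√142 ≈ 47.666)
(12730 + a) - 29240 = (12730 + 4*√142) - 29240 = -16510 + 4*√142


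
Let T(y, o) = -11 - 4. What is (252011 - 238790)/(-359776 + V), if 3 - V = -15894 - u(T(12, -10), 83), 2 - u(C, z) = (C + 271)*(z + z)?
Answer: -339/9907 ≈ -0.034218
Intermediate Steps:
T(y, o) = -15
u(C, z) = 2 - 2*z*(271 + C) (u(C, z) = 2 - (C + 271)*(z + z) = 2 - (271 + C)*2*z = 2 - 2*z*(271 + C))
V = -26597 (V = 3 - (-15894 - (2 - 542*83 - 2*(-15)*83)) = 3 - (-15894 - (2 - 44986 + 2490)) = 3 - (-15894 - 1*(-42494)) = 3 - (-15894 + 42494) = 3 - 1*26600 = 3 - 26600 = -26597)
(252011 - 238790)/(-359776 + V) = (252011 - 238790)/(-359776 - 26597) = 13221/(-386373) = 13221*(-1/386373) = -339/9907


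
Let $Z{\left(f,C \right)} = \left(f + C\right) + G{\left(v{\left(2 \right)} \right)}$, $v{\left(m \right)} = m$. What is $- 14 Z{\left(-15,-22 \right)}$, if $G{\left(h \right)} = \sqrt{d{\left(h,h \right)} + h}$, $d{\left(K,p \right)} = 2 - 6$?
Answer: $518 - 14 i \sqrt{2} \approx 518.0 - 19.799 i$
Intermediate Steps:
$d{\left(K,p \right)} = -4$ ($d{\left(K,p \right)} = 2 - 6 = -4$)
$G{\left(h \right)} = \sqrt{-4 + h}$
$Z{\left(f,C \right)} = C + f + i \sqrt{2}$ ($Z{\left(f,C \right)} = \left(f + C\right) + \sqrt{-4 + 2} = \left(C + f\right) + \sqrt{-2} = \left(C + f\right) + i \sqrt{2} = C + f + i \sqrt{2}$)
$- 14 Z{\left(-15,-22 \right)} = - 14 \left(-22 - 15 + i \sqrt{2}\right) = - 14 \left(-37 + i \sqrt{2}\right) = 518 - 14 i \sqrt{2}$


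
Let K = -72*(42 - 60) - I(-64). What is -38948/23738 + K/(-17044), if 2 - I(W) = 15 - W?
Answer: -26785461/15561172 ≈ -1.7213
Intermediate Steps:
I(W) = -13 + W (I(W) = 2 - (15 - W) = 2 + (-15 + W) = -13 + W)
K = 1373 (K = -72*(42 - 60) - (-13 - 64) = -72*(-18) - 1*(-77) = 1296 + 77 = 1373)
-38948/23738 + K/(-17044) = -38948/23738 + 1373/(-17044) = -38948*1/23738 + 1373*(-1/17044) = -1498/913 - 1373/17044 = -26785461/15561172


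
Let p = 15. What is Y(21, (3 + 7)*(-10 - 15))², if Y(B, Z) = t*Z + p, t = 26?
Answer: 42055225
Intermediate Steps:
Y(B, Z) = 15 + 26*Z (Y(B, Z) = 26*Z + 15 = 15 + 26*Z)
Y(21, (3 + 7)*(-10 - 15))² = (15 + 26*((3 + 7)*(-10 - 15)))² = (15 + 26*(10*(-25)))² = (15 + 26*(-250))² = (15 - 6500)² = (-6485)² = 42055225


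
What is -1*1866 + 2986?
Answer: 1120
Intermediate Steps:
-1*1866 + 2986 = -1866 + 2986 = 1120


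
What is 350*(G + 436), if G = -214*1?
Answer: 77700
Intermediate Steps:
G = -214
350*(G + 436) = 350*(-214 + 436) = 350*222 = 77700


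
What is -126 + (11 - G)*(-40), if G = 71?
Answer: 2274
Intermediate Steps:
-126 + (11 - G)*(-40) = -126 + (11 - 1*71)*(-40) = -126 + (11 - 71)*(-40) = -126 - 60*(-40) = -126 + 2400 = 2274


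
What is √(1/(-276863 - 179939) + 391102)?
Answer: √81610498419162006/456802 ≈ 625.38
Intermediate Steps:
√(1/(-276863 - 179939) + 391102) = √(1/(-456802) + 391102) = √(-1/456802 + 391102) = √(178656175803/456802) = √81610498419162006/456802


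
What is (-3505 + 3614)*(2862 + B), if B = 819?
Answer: 401229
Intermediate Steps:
(-3505 + 3614)*(2862 + B) = (-3505 + 3614)*(2862 + 819) = 109*3681 = 401229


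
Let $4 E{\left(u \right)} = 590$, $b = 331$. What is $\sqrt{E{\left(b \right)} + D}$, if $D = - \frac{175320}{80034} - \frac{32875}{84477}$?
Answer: $\frac{\sqrt{736059023899659790530}}{2253677406} \approx 12.038$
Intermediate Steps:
$E{\left(u \right)} = \frac{295}{2}$ ($E{\left(u \right)} = \frac{1}{4} \cdot 590 = \frac{295}{2}$)
$D = - \frac{2906937565}{1126838703}$ ($D = \left(-175320\right) \frac{1}{80034} - \frac{32875}{84477} = - \frac{29220}{13339} - \frac{32875}{84477} = - \frac{2906937565}{1126838703} \approx -2.5797$)
$\sqrt{E{\left(b \right)} + D} = \sqrt{\frac{295}{2} - \frac{2906937565}{1126838703}} = \sqrt{\frac{326603542255}{2253677406}} = \frac{\sqrt{736059023899659790530}}{2253677406}$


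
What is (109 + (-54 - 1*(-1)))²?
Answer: 3136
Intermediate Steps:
(109 + (-54 - 1*(-1)))² = (109 + (-54 + 1))² = (109 - 53)² = 56² = 3136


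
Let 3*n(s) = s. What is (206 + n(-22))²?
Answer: 355216/9 ≈ 39468.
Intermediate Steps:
n(s) = s/3
(206 + n(-22))² = (206 + (⅓)*(-22))² = (206 - 22/3)² = (596/3)² = 355216/9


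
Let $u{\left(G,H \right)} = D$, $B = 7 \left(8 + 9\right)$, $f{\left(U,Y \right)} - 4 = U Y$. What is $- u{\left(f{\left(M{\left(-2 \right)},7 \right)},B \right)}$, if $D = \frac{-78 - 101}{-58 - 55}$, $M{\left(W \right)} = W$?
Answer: $- \frac{179}{113} \approx -1.5841$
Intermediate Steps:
$f{\left(U,Y \right)} = 4 + U Y$
$B = 119$ ($B = 7 \cdot 17 = 119$)
$D = \frac{179}{113}$ ($D = \frac{-78 - 101}{-113} = \left(-78 - 101\right) \left(- \frac{1}{113}\right) = \left(-179\right) \left(- \frac{1}{113}\right) = \frac{179}{113} \approx 1.5841$)
$u{\left(G,H \right)} = \frac{179}{113}$
$- u{\left(f{\left(M{\left(-2 \right)},7 \right)},B \right)} = \left(-1\right) \frac{179}{113} = - \frac{179}{113}$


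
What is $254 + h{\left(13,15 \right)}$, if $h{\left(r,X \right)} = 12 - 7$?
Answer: $259$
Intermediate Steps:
$h{\left(r,X \right)} = 5$ ($h{\left(r,X \right)} = 12 - 7 = 5$)
$254 + h{\left(13,15 \right)} = 254 + 5 = 259$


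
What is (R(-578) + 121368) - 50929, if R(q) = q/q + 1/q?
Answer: 40714319/578 ≈ 70440.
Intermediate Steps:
R(q) = 1 + 1/q
(R(-578) + 121368) - 50929 = ((1 - 578)/(-578) + 121368) - 50929 = (-1/578*(-577) + 121368) - 50929 = (577/578 + 121368) - 50929 = 70151281/578 - 50929 = 40714319/578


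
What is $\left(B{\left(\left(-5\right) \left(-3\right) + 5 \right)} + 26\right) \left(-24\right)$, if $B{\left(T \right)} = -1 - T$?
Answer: $-120$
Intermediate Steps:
$\left(B{\left(\left(-5\right) \left(-3\right) + 5 \right)} + 26\right) \left(-24\right) = \left(\left(-1 - \left(\left(-5\right) \left(-3\right) + 5\right)\right) + 26\right) \left(-24\right) = \left(\left(-1 - \left(15 + 5\right)\right) + 26\right) \left(-24\right) = \left(\left(-1 - 20\right) + 26\right) \left(-24\right) = \left(-21 + 26\right) \left(-24\right) = 5 \left(-24\right) = -120$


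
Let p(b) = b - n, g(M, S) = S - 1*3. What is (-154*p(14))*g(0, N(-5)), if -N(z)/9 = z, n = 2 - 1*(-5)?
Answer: -45276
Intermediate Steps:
n = 7 (n = 2 + 5 = 7)
N(z) = -9*z
g(M, S) = -3 + S (g(M, S) = S - 3 = -3 + S)
p(b) = -7 + b (p(b) = b - 1*7 = b - 7 = -7 + b)
(-154*p(14))*g(0, N(-5)) = (-154*(-7 + 14))*(-3 - 9*(-5)) = (-154*7)*(-3 + 45) = -1078*42 = -45276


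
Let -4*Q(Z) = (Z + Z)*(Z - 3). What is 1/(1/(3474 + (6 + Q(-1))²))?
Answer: 3490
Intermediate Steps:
Q(Z) = -Z*(-3 + Z)/2 (Q(Z) = -(Z + Z)*(Z - 3)/4 = -2*Z*(-3 + Z)/4 = -Z*(-3 + Z)/2)
1/(1/(3474 + (6 + Q(-1))²)) = 1/(1/(3474 + (6 + (½)*(-1)*(3 - 1*(-1)))²)) = 1/(1/(3474 + (6 + (½)*(-1)*(3 + 1))²)) = 1/(1/(3474 + (6 + (½)*(-1)*4)²)) = 1/(1/(3474 + (6 - 2)²)) = 1/(1/(3474 + 4²)) = 1/(1/(3474 + 16)) = 1/(1/3490) = 3490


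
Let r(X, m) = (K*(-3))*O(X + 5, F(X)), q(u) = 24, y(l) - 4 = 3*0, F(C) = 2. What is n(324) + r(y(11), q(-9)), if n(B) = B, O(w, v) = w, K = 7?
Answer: 135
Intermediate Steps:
y(l) = 4 (y(l) = 4 + 3*0 = 4 + 0 = 4)
r(X, m) = -105 - 21*X (r(X, m) = (7*(-3))*(X + 5) = -21*(5 + X) = -105 - 21*X)
n(324) + r(y(11), q(-9)) = 324 + (-105 - 21*4) = 324 + (-105 - 84) = 324 - 189 = 135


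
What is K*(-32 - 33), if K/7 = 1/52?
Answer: -35/4 ≈ -8.7500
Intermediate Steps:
K = 7/52 ≈ 0.13462
K*(-32 - 33) = 7*(-32 - 33)/52 = (7/52)*(-65) = -35/4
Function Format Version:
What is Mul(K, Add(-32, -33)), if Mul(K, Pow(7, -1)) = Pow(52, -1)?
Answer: Rational(-35, 4) ≈ -8.7500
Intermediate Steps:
K = Rational(7, 52) (K = Mul(7, Pow(52, -1)) = Mul(7, Rational(1, 52)) = Rational(7, 52) ≈ 0.13462)
Mul(K, Add(-32, -33)) = Mul(Rational(7, 52), Add(-32, -33)) = Mul(Rational(7, 52), -65) = Rational(-35, 4)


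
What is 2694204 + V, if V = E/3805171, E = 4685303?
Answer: 10251911614187/3805171 ≈ 2.6942e+6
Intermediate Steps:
V = 4685303/3805171 ≈ 1.2313
2694204 + V = 2694204 + 4685303/3805171 = 10251911614187/3805171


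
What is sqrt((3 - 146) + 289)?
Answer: sqrt(146) ≈ 12.083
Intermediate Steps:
sqrt((3 - 146) + 289) = sqrt(-143 + 289) = sqrt(146)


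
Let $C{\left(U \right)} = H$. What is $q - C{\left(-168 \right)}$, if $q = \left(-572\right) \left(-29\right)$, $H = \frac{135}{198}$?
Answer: $\frac{364921}{22} \approx 16587.0$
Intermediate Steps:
$H = \frac{15}{22}$ ($H = 135 \cdot \frac{1}{198} = \frac{15}{22} \approx 0.68182$)
$q = 16588$
$C{\left(U \right)} = \frac{15}{22}$
$q - C{\left(-168 \right)} = 16588 - \frac{15}{22} = \frac{364921}{22}$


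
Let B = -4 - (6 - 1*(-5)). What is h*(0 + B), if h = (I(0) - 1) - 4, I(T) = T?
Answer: 75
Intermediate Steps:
h = -5 (h = (0 - 1) - 4 = -1 - 4 = -5)
B = -15 (B = -4 - (6 + 5) = -4 - 1*11 = -4 - 11 = -15)
h*(0 + B) = -5*(0 - 15) = -5*(-15) = 75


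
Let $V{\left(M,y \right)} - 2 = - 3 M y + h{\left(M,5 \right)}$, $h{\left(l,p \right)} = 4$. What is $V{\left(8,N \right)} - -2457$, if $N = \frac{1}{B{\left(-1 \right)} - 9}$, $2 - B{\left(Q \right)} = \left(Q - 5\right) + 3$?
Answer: $2469$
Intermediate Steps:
$B{\left(Q \right)} = 4 - Q$ ($B{\left(Q \right)} = 2 - \left(\left(Q - 5\right) + 3\right) = 2 - \left(\left(-5 + Q\right) + 3\right) = 2 - \left(-2 + Q\right) = 4 - Q$)
$N = - \frac{1}{4}$ ($N = \frac{1}{\left(4 - -1\right) - 9} = \frac{1}{\left(4 + 1\right) - 9} = \frac{1}{5 - 9} = \frac{1}{-4} = - \frac{1}{4} \approx -0.25$)
$V{\left(M,y \right)} = 6 - 3 M y$ ($V{\left(M,y \right)} = 2 + \left(- 3 M y + 4\right) = 2 - \left(-4 + 3 M y\right) = 6 - 3 M y$)
$V{\left(8,N \right)} - -2457 = \left(6 - 24 \left(- \frac{1}{4}\right)\right) - -2457 = \left(6 + 6\right) + 2457 = 12 + 2457 = 2469$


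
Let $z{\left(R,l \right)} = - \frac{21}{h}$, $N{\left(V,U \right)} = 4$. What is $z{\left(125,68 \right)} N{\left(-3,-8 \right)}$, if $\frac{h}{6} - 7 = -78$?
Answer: $\frac{14}{71} \approx 0.19718$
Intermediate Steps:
$h = -426$ ($h = 42 + 6 \left(-78\right) = 42 - 468 = -426$)
$z{\left(R,l \right)} = \frac{7}{142}$ ($z{\left(R,l \right)} = - \frac{21}{-426} = \left(-21\right) \left(- \frac{1}{426}\right) = \frac{7}{142}$)
$z{\left(125,68 \right)} N{\left(-3,-8 \right)} = \frac{7}{142} \cdot 4 = \frac{14}{71}$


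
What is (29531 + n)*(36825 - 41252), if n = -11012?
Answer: -81983613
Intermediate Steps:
(29531 + n)*(36825 - 41252) = (29531 - 11012)*(36825 - 41252) = 18519*(-4427) = -81983613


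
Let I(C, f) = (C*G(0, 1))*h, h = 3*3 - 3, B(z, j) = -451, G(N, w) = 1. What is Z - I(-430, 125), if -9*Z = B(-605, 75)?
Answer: 23671/9 ≈ 2630.1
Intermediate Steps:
h = 6 (h = 9 - 3 = 6)
I(C, f) = 6*C (I(C, f) = (C*1)*6 = C*6 = 6*C)
Z = 451/9 (Z = -⅑*(-451) = 451/9 ≈ 50.111)
Z - I(-430, 125) = 451/9 - 6*(-430) = 451/9 - 1*(-2580) = 451/9 + 2580 = 23671/9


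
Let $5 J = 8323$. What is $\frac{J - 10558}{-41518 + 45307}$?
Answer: $- \frac{44467}{18945} \approx -2.3472$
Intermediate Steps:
$J = \frac{8323}{5}$ ($J = \frac{1}{5} \cdot 8323 = \frac{8323}{5} \approx 1664.6$)
$\frac{J - 10558}{-41518 + 45307} = \frac{\frac{8323}{5} - 10558}{-41518 + 45307} = - \frac{44467}{5 \cdot 3789} = \left(- \frac{44467}{5}\right) \frac{1}{3789} = - \frac{44467}{18945}$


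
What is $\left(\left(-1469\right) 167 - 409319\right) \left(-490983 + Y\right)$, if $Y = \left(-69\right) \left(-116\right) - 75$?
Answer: $316227436668$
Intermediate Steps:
$Y = 7929$ ($Y = 8004 - 75 = 7929$)
$\left(\left(-1469\right) 167 - 409319\right) \left(-490983 + Y\right) = \left(\left(-1469\right) 167 - 409319\right) \left(-490983 + 7929\right) = \left(-245323 - 409319\right) \left(-483054\right) = \left(-654642\right) \left(-483054\right) = 316227436668$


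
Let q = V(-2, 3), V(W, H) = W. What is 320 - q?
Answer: 322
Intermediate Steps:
q = -2
320 - q = 320 - 1*(-2) = 320 + 2 = 322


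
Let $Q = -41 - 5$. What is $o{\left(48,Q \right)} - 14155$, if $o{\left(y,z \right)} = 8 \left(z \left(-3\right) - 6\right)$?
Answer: $-13099$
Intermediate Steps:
$Q = -46$
$o{\left(y,z \right)} = -48 - 24 z$ ($o{\left(y,z \right)} = 8 \left(- 3 z - 6\right) = 8 \left(-6 - 3 z\right) = -48 - 24 z$)
$o{\left(48,Q \right)} - 14155 = \left(-48 - -1104\right) - 14155 = \left(-48 + 1104\right) - 14155 = 1056 - 14155 = -13099$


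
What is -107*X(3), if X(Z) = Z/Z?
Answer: -107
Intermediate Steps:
X(Z) = 1
-107*X(3) = -107*1 = -107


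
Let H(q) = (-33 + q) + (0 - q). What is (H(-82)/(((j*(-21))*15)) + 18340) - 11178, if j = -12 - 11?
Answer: 17296219/2415 ≈ 7162.0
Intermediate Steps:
j = -23
H(q) = -33 (H(q) = (-33 + q) - q = -33)
(H(-82)/(((j*(-21))*15)) + 18340) - 11178 = (-33/(-23*(-21)*15) + 18340) - 11178 = (-33/(483*15) + 18340) - 11178 = (-33/7245 + 18340) - 11178 = (-33*1/7245 + 18340) - 11178 = (-11/2415 + 18340) - 11178 = 44291089/2415 - 11178 = 17296219/2415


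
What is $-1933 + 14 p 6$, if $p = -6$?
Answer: $-2437$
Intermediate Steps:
$-1933 + 14 p 6 = -1933 + 14 \left(-6\right) 6 = -1933 - 504 = -2437$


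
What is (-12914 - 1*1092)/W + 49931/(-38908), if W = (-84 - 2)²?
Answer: -228558781/71940892 ≈ -3.1770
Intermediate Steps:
W = 7396 (W = (-86)² = 7396)
(-12914 - 1*1092)/W + 49931/(-38908) = (-12914 - 1*1092)/7396 + 49931/(-38908) = (-12914 - 1092)*(1/7396) + 49931*(-1/38908) = -14006*1/7396 - 49931/38908 = -7003/3698 - 49931/38908 = -228558781/71940892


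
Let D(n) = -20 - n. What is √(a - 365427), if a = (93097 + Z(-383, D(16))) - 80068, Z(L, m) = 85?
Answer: I*√352313 ≈ 593.56*I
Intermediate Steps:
a = 13114 (a = (93097 + 85) - 80068 = 93182 - 80068 = 13114)
√(a - 365427) = √(13114 - 365427) = √(-352313) = I*√352313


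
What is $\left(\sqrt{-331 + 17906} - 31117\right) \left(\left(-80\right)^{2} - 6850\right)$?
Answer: $14002650 - 2250 \sqrt{703} \approx 1.3943 \cdot 10^{7}$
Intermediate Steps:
$\left(\sqrt{-331 + 17906} - 31117\right) \left(\left(-80\right)^{2} - 6850\right) = \left(\sqrt{17575} - 31117\right) \left(6400 - 6850\right) = \left(5 \sqrt{703} - 31117\right) \left(-450\right) = \left(-31117 + 5 \sqrt{703}\right) \left(-450\right) = 14002650 - 2250 \sqrt{703}$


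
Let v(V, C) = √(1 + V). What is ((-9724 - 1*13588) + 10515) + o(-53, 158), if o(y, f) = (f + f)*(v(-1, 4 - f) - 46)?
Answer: -27333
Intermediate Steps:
o(y, f) = -92*f (o(y, f) = (f + f)*(√(1 - 1) - 46) = (2*f)*(√0 - 46) = (2*f)*(0 - 46) = (2*f)*(-46) = -92*f)
((-9724 - 1*13588) + 10515) + o(-53, 158) = ((-9724 - 1*13588) + 10515) - 92*158 = ((-9724 - 13588) + 10515) - 14536 = (-23312 + 10515) - 14536 = -12797 - 14536 = -27333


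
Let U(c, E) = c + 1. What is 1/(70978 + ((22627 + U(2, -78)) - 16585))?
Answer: 1/77023 ≈ 1.2983e-5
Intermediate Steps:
U(c, E) = 1 + c
1/(70978 + ((22627 + U(2, -78)) - 16585)) = 1/(70978 + ((22627 + (1 + 2)) - 16585)) = 1/(70978 + ((22627 + 3) - 16585)) = 1/(70978 + (22630 - 16585)) = 1/(70978 + 6045) = 1/77023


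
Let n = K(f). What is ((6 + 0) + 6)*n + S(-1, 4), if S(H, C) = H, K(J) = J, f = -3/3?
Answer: -13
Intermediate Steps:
f = -1 (f = -3*1/3 = -1)
n = -1
((6 + 0) + 6)*n + S(-1, 4) = ((6 + 0) + 6)*(-1) - 1 = (6 + 6)*(-1) - 1 = 12*(-1) - 1 = -12 - 1 = -13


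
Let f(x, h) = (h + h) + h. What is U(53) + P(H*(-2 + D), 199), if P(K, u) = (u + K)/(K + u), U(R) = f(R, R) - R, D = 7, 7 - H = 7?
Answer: 107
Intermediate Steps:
H = 0 (H = 7 - 1*7 = 7 - 7 = 0)
f(x, h) = 3*h (f(x, h) = 2*h + h = 3*h)
U(R) = 2*R (U(R) = 3*R - R = 2*R)
P(K, u) = 1 (P(K, u) = (K + u)/(K + u) = 1)
U(53) + P(H*(-2 + D), 199) = 2*53 + 1 = 106 + 1 = 107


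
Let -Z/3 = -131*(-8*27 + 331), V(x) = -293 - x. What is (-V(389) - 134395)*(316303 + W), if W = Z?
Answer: -48336982074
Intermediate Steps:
Z = 45195 (Z = -(-393)*(-8*27 + 331) = -(-393)*(-216 + 331) = -(-393)*115 = -3*(-15065) = 45195)
W = 45195
(-V(389) - 134395)*(316303 + W) = (-(-293 - 1*389) - 134395)*(316303 + 45195) = (-(-293 - 389) - 134395)*361498 = (-1*(-682) - 134395)*361498 = (682 - 134395)*361498 = -133713*361498 = -48336982074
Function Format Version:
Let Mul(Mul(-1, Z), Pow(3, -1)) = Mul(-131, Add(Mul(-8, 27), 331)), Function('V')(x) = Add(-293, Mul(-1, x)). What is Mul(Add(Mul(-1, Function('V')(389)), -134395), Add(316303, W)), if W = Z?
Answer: -48336982074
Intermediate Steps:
Z = 45195 (Z = Mul(-3, Mul(-131, Add(Mul(-8, 27), 331))) = Mul(-3, Mul(-131, Add(-216, 331))) = Mul(-3, Mul(-131, 115)) = Mul(-3, -15065) = 45195)
W = 45195
Mul(Add(Mul(-1, Function('V')(389)), -134395), Add(316303, W)) = Mul(Add(Mul(-1, Add(-293, Mul(-1, 389))), -134395), Add(316303, 45195)) = Mul(Add(Mul(-1, Add(-293, -389)), -134395), 361498) = Mul(Add(Mul(-1, -682), -134395), 361498) = Mul(Add(682, -134395), 361498) = Mul(-133713, 361498) = -48336982074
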